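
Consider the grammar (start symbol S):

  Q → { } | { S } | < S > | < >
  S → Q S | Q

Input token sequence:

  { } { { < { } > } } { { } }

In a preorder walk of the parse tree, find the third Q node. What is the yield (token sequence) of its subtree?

{ < { } > }

[S [Q { }] [S [Q { [S [Q { [S [Q < [S [Q { }]] >]] }]] }] [S [Q { [S [Q { }]] }]]]]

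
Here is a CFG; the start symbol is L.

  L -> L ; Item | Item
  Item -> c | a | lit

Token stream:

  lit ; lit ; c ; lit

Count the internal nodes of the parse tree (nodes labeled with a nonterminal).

8

[L [L [L [L [Item lit]] ; [Item lit]] ; [Item c]] ; [Item lit]]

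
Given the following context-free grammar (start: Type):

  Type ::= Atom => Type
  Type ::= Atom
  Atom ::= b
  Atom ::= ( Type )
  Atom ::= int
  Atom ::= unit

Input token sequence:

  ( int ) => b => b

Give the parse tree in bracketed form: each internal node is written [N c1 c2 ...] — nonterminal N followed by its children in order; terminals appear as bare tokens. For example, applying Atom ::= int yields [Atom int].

Type
Atom => Type
( Type ) => Type
( Atom ) => Type
( int ) => Type
( int ) => Atom => Type
( int ) => b => Type
( int ) => b => Atom
( int ) => b => b

[Type [Atom ( [Type [Atom int]] )] => [Type [Atom b] => [Type [Atom b]]]]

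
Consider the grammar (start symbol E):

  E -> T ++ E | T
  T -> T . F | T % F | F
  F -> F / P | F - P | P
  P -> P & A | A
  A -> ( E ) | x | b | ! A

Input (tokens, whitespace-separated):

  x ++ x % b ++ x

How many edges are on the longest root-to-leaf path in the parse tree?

7

[E [T [F [P [A x]]]] ++ [E [T [T [F [P [A x]]]] % [F [P [A b]]]] ++ [E [T [F [P [A x]]]]]]]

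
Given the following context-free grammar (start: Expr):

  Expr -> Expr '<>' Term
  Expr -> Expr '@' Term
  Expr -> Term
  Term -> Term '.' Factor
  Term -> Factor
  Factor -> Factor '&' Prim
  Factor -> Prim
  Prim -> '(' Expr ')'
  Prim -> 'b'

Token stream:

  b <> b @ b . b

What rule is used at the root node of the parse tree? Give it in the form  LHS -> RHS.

Expr -> Expr '@' Term

[Expr [Expr [Expr [Term [Factor [Prim b]]]] <> [Term [Factor [Prim b]]]] @ [Term [Term [Factor [Prim b]]] . [Factor [Prim b]]]]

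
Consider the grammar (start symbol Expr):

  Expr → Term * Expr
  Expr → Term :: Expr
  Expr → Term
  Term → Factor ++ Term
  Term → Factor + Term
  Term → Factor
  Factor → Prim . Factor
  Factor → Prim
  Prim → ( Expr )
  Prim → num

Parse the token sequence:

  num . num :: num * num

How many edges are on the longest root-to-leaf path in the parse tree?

6

[Expr [Term [Factor [Prim num] . [Factor [Prim num]]]] :: [Expr [Term [Factor [Prim num]]] * [Expr [Term [Factor [Prim num]]]]]]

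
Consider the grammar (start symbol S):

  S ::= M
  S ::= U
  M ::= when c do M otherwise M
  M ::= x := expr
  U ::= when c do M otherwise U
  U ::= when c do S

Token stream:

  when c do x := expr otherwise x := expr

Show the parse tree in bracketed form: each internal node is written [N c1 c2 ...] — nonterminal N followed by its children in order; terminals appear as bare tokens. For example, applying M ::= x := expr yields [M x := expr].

[S [M when c do [M x := expr] otherwise [M x := expr]]]

S
M
when c do M otherwise M
when c do x := expr otherwise M
when c do x := expr otherwise x := expr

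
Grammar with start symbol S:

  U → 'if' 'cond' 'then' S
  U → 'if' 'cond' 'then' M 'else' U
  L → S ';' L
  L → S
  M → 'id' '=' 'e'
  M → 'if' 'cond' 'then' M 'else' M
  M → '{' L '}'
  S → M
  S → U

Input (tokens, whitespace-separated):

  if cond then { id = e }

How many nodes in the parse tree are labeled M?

[S [U if cond then [S [M { [L [S [M id = e]]] }]]]]

2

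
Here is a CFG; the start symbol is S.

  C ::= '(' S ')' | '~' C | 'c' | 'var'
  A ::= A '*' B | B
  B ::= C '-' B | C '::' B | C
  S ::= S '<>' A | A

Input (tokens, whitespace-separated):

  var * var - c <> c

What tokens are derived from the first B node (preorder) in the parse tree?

[S [S [A [A [B [C var]]] * [B [C var] - [B [C c]]]]] <> [A [B [C c]]]]

var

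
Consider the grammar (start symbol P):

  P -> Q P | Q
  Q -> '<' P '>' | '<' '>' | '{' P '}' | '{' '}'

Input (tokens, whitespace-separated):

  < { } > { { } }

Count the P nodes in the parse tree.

4

[P [Q < [P [Q { }]] >] [P [Q { [P [Q { }]] }]]]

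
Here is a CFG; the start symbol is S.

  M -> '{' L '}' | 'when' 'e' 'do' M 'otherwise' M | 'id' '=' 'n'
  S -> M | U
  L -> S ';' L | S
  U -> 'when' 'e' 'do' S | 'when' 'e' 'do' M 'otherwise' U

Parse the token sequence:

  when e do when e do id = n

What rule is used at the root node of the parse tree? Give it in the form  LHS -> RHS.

S -> U

[S [U when e do [S [U when e do [S [M id = n]]]]]]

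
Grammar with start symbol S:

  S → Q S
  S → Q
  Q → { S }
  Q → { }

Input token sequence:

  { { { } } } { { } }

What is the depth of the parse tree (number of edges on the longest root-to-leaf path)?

6

[S [Q { [S [Q { [S [Q { }]] }]] }] [S [Q { [S [Q { }]] }]]]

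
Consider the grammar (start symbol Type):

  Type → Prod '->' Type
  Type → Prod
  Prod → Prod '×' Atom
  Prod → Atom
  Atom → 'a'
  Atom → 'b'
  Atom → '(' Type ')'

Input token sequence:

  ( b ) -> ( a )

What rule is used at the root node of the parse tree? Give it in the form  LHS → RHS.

[Type [Prod [Atom ( [Type [Prod [Atom b]]] )]] -> [Type [Prod [Atom ( [Type [Prod [Atom a]]] )]]]]

Type → Prod '->' Type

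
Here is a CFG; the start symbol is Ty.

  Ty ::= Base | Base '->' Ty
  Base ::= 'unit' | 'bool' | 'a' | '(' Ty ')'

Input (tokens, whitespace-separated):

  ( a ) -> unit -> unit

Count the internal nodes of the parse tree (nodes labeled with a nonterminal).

[Ty [Base ( [Ty [Base a]] )] -> [Ty [Base unit] -> [Ty [Base unit]]]]

8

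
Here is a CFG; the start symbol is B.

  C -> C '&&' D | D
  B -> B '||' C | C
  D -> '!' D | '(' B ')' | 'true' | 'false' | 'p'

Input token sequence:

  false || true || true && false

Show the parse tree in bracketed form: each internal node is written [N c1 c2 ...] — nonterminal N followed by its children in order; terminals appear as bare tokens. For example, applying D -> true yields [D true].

[B [B [B [C [D false]]] || [C [D true]]] || [C [C [D true]] && [D false]]]

B
B || C
B || C || C
C || C || C
D || C || C
false || C || C
false || D || C
false || true || C
false || true || C && D
false || true || D && D
false || true || true && D
false || true || true && false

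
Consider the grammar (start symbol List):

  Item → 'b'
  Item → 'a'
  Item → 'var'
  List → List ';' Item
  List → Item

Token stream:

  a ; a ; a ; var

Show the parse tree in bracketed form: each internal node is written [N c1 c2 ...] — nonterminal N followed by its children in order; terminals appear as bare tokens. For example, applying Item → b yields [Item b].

[List [List [List [List [Item a]] ; [Item a]] ; [Item a]] ; [Item var]]

List
List ; Item
List ; Item ; Item
List ; Item ; Item ; Item
Item ; Item ; Item ; Item
a ; Item ; Item ; Item
a ; a ; Item ; Item
a ; a ; a ; Item
a ; a ; a ; var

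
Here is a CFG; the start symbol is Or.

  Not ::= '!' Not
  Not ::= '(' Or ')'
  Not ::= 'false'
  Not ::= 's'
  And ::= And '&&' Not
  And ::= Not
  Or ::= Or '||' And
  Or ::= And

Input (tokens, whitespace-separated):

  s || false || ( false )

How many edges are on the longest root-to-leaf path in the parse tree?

6

[Or [Or [Or [And [Not s]]] || [And [Not false]]] || [And [Not ( [Or [And [Not false]]] )]]]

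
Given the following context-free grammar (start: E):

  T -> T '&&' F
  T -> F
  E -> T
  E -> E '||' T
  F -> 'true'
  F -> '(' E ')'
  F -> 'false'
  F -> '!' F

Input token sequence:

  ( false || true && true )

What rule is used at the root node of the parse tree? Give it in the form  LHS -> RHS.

[E [T [F ( [E [E [T [F false]]] || [T [T [F true]] && [F true]]] )]]]

E -> T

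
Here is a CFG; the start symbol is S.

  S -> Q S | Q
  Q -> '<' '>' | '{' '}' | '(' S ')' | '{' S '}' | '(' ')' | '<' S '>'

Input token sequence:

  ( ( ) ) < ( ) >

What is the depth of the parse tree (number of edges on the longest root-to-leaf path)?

[S [Q ( [S [Q ( )]] )] [S [Q < [S [Q ( )]] >]]]

5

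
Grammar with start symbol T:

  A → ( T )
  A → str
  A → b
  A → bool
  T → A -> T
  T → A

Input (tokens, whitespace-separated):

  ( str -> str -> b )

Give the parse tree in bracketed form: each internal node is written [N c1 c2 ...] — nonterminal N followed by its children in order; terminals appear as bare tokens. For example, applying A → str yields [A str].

[T [A ( [T [A str] -> [T [A str] -> [T [A b]]]] )]]

T
A
( T )
( A -> T )
( str -> T )
( str -> A -> T )
( str -> str -> T )
( str -> str -> A )
( str -> str -> b )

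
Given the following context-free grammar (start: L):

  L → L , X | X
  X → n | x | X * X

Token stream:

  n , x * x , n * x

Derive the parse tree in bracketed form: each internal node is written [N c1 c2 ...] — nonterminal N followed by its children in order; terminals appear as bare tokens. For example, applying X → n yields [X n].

[L [L [L [X n]] , [X [X x] * [X x]]] , [X [X n] * [X x]]]

L
L , X
L , X , X
X , X , X
n , X , X
n , X * X , X
n , x * X , X
n , x * x , X
n , x * x , X * X
n , x * x , n * X
n , x * x , n * x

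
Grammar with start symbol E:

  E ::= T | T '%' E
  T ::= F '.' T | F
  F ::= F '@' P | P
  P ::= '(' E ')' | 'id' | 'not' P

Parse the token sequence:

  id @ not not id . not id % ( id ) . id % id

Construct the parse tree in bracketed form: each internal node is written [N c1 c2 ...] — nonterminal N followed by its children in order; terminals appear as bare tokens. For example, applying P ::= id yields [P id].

[E [T [F [F [P id]] @ [P not [P not [P id]]]] . [T [F [P not [P id]]]]] % [E [T [F [P ( [E [T [F [P id]]]] )]] . [T [F [P id]]]] % [E [T [F [P id]]]]]]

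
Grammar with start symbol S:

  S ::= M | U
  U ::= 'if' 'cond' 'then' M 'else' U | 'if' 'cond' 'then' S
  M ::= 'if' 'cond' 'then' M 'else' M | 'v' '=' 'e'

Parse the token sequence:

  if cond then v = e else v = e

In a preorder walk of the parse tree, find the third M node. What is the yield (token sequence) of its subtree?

[S [M if cond then [M v = e] else [M v = e]]]

v = e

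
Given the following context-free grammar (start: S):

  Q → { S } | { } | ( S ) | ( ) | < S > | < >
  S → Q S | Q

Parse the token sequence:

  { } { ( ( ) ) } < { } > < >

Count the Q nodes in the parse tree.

7

[S [Q { }] [S [Q { [S [Q ( [S [Q ( )]] )]] }] [S [Q < [S [Q { }]] >] [S [Q < >]]]]]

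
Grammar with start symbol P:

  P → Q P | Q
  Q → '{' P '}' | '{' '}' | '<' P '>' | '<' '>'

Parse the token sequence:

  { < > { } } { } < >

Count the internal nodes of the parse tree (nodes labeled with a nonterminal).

[P [Q { [P [Q < >] [P [Q { }]]] }] [P [Q { }] [P [Q < >]]]]

10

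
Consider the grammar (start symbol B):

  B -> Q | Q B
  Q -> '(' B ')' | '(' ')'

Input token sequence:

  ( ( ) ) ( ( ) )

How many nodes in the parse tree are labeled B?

[B [Q ( [B [Q ( )]] )] [B [Q ( [B [Q ( )]] )]]]

4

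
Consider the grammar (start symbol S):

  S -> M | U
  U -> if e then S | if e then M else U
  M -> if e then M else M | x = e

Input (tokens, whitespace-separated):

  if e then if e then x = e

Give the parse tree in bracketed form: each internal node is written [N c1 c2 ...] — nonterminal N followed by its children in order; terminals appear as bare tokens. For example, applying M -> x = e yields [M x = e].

S
U
if e then S
if e then U
if e then if e then S
if e then if e then M
if e then if e then x = e

[S [U if e then [S [U if e then [S [M x = e]]]]]]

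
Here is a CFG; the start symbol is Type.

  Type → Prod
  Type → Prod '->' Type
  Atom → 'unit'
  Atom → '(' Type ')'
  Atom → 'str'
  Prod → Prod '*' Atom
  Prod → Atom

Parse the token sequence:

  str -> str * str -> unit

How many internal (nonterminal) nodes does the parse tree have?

11

[Type [Prod [Atom str]] -> [Type [Prod [Prod [Atom str]] * [Atom str]] -> [Type [Prod [Atom unit]]]]]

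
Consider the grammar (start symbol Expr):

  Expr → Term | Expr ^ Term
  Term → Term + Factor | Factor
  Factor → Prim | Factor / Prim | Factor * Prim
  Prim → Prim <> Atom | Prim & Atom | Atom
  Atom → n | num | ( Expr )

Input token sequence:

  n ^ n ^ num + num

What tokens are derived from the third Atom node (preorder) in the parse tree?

[Expr [Expr [Expr [Term [Factor [Prim [Atom n]]]]] ^ [Term [Factor [Prim [Atom n]]]]] ^ [Term [Term [Factor [Prim [Atom num]]]] + [Factor [Prim [Atom num]]]]]

num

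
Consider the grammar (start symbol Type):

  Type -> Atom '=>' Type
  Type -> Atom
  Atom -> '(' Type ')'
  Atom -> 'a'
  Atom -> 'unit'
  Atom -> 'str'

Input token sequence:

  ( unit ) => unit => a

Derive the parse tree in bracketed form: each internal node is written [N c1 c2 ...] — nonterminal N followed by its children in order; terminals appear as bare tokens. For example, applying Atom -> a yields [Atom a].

[Type [Atom ( [Type [Atom unit]] )] => [Type [Atom unit] => [Type [Atom a]]]]

Type
Atom => Type
( Type ) => Type
( Atom ) => Type
( unit ) => Type
( unit ) => Atom => Type
( unit ) => unit => Type
( unit ) => unit => Atom
( unit ) => unit => a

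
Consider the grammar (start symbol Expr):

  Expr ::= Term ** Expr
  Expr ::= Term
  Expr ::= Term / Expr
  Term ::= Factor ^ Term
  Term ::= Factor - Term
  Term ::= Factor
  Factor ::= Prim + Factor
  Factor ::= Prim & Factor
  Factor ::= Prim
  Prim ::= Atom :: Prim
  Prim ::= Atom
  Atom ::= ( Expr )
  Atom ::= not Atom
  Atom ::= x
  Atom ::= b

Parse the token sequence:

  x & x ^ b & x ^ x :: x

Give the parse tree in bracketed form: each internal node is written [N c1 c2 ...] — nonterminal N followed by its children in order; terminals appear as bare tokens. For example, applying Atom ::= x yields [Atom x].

Expr
Term
Factor ^ Term
Prim & Factor ^ Term
Atom & Factor ^ Term
x & Factor ^ Term
x & Prim ^ Term
x & Atom ^ Term
x & x ^ Term
x & x ^ Factor ^ Term
x & x ^ Prim & Factor ^ Term
x & x ^ Atom & Factor ^ Term
x & x ^ b & Factor ^ Term
x & x ^ b & Prim ^ Term
x & x ^ b & Atom ^ Term
x & x ^ b & x ^ Term
x & x ^ b & x ^ Factor
x & x ^ b & x ^ Prim
x & x ^ b & x ^ Atom :: Prim
x & x ^ b & x ^ x :: Prim
x & x ^ b & x ^ x :: Atom
x & x ^ b & x ^ x :: x

[Expr [Term [Factor [Prim [Atom x]] & [Factor [Prim [Atom x]]]] ^ [Term [Factor [Prim [Atom b]] & [Factor [Prim [Atom x]]]] ^ [Term [Factor [Prim [Atom x] :: [Prim [Atom x]]]]]]]]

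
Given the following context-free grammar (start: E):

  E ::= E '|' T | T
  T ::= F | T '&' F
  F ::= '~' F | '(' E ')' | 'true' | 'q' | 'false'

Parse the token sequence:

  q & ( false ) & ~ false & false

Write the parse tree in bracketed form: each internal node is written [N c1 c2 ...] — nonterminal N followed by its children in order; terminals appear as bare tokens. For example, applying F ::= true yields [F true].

[E [T [T [T [T [F q]] & [F ( [E [T [F false]]] )]] & [F ~ [F false]]] & [F false]]]

E
T
T & F
T & F & F
T & F & F & F
F & F & F & F
q & F & F & F
q & ( E ) & F & F
q & ( T ) & F & F
q & ( F ) & F & F
q & ( false ) & F & F
q & ( false ) & ~ F & F
q & ( false ) & ~ false & F
q & ( false ) & ~ false & false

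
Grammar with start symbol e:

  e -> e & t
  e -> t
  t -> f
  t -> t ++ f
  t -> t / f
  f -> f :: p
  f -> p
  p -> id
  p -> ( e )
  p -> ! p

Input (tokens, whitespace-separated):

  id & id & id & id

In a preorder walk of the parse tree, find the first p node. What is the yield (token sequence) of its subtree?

id

[e [e [e [e [t [f [p id]]]] & [t [f [p id]]]] & [t [f [p id]]]] & [t [f [p id]]]]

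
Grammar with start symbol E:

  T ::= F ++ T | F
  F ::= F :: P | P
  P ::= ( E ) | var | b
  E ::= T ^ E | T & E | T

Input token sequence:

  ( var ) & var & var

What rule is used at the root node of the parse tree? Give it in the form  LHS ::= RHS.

[E [T [F [P ( [E [T [F [P var]]]] )]]] & [E [T [F [P var]]] & [E [T [F [P var]]]]]]

E ::= T & E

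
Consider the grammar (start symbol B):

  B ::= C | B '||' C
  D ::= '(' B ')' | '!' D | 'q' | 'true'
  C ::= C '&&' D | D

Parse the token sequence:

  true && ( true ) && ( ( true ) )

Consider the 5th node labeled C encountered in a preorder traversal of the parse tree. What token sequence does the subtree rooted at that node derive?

[B [C [C [C [D true]] && [D ( [B [C [D true]]] )]] && [D ( [B [C [D ( [B [C [D true]]] )]]] )]]]

( true )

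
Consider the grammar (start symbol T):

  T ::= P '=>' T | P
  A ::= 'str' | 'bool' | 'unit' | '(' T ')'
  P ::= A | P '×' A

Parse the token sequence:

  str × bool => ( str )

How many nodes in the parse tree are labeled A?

[T [P [P [A str]] × [A bool]] => [T [P [A ( [T [P [A str]]] )]]]]

4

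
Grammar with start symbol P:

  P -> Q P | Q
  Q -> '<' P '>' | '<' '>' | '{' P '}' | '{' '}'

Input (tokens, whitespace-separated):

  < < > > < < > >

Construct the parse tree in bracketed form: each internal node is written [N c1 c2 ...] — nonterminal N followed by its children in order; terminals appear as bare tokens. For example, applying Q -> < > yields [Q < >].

[P [Q < [P [Q < >]] >] [P [Q < [P [Q < >]] >]]]

P
Q P
< P > P
< Q > P
< < > > P
< < > > Q
< < > > < P >
< < > > < Q >
< < > > < < > >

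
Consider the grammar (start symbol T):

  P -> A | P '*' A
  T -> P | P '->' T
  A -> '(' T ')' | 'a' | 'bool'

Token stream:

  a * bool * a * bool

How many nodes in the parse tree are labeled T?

[T [P [P [P [P [A a]] * [A bool]] * [A a]] * [A bool]]]

1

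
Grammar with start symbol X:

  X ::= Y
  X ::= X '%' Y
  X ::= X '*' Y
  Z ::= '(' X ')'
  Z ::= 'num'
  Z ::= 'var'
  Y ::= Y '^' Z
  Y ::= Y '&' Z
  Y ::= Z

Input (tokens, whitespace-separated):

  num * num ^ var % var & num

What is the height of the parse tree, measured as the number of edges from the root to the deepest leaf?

[X [X [X [Y [Z num]]] * [Y [Y [Z num]] ^ [Z var]]] % [Y [Y [Z var]] & [Z num]]]

5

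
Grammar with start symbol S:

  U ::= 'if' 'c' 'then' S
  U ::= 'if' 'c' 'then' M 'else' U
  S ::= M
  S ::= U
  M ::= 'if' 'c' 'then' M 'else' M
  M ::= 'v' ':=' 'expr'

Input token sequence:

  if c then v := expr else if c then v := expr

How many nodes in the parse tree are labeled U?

2

[S [U if c then [M v := expr] else [U if c then [S [M v := expr]]]]]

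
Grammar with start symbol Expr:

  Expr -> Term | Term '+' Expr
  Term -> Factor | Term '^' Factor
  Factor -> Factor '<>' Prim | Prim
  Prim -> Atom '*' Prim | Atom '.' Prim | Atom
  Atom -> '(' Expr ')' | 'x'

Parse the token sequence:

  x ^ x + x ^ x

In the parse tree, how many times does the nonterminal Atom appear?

4

[Expr [Term [Term [Factor [Prim [Atom x]]]] ^ [Factor [Prim [Atom x]]]] + [Expr [Term [Term [Factor [Prim [Atom x]]]] ^ [Factor [Prim [Atom x]]]]]]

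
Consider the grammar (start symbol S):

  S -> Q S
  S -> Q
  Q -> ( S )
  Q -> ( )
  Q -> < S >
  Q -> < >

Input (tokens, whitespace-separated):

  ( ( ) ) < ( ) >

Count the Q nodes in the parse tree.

4

[S [Q ( [S [Q ( )]] )] [S [Q < [S [Q ( )]] >]]]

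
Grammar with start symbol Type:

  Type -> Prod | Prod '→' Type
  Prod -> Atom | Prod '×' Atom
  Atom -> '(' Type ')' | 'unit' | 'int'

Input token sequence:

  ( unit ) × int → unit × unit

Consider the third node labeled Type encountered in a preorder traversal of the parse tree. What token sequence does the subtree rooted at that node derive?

[Type [Prod [Prod [Atom ( [Type [Prod [Atom unit]]] )]] × [Atom int]] → [Type [Prod [Prod [Atom unit]] × [Atom unit]]]]

unit × unit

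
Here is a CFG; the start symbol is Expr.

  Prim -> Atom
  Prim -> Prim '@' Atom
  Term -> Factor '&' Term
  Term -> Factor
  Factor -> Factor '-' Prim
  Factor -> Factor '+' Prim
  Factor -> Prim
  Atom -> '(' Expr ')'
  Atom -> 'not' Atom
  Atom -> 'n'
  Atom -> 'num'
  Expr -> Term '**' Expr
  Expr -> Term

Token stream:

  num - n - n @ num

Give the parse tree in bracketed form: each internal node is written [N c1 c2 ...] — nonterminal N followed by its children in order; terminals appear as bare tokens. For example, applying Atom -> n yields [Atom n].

[Expr [Term [Factor [Factor [Factor [Prim [Atom num]]] - [Prim [Atom n]]] - [Prim [Prim [Atom n]] @ [Atom num]]]]]

Expr
Term
Factor
Factor - Prim
Factor - Prim - Prim
Prim - Prim - Prim
Atom - Prim - Prim
num - Prim - Prim
num - Atom - Prim
num - n - Prim
num - n - Prim @ Atom
num - n - Atom @ Atom
num - n - n @ Atom
num - n - n @ num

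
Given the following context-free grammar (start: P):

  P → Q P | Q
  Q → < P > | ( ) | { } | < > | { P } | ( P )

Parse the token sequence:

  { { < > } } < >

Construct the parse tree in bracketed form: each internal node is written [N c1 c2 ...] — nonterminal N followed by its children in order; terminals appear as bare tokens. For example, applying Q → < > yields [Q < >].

[P [Q { [P [Q { [P [Q < >]] }]] }] [P [Q < >]]]

P
Q P
{ P } P
{ Q } P
{ { P } } P
{ { Q } } P
{ { < > } } P
{ { < > } } Q
{ { < > } } < >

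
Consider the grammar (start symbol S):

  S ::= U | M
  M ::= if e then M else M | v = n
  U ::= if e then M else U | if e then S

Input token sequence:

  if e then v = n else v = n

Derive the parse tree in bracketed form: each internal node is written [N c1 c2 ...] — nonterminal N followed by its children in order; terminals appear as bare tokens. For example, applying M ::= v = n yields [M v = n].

[S [M if e then [M v = n] else [M v = n]]]

S
M
if e then M else M
if e then v = n else M
if e then v = n else v = n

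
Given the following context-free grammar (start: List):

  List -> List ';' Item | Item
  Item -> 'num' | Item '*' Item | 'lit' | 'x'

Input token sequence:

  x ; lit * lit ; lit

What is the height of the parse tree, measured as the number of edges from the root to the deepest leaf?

4

[List [List [List [Item x]] ; [Item [Item lit] * [Item lit]]] ; [Item lit]]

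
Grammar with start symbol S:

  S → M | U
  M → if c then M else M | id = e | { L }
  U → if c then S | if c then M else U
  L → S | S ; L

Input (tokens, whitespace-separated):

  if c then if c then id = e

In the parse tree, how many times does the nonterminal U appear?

2

[S [U if c then [S [U if c then [S [M id = e]]]]]]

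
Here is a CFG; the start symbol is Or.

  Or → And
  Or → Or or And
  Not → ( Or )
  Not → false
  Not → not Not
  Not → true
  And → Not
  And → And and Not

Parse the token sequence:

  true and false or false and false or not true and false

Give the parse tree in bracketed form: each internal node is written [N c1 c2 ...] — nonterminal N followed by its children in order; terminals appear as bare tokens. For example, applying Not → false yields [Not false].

Or
Or or And
Or or And or And
And or And or And
And and Not or And or And
Not and Not or And or And
true and Not or And or And
true and false or And or And
true and false or And and Not or And
true and false or Not and Not or And
true and false or false and Not or And
true and false or false and false or And
true and false or false and false or And and Not
true and false or false and false or Not and Not
true and false or false and false or not Not and Not
true and false or false and false or not true and Not
true and false or false and false or not true and false

[Or [Or [Or [And [And [Not true]] and [Not false]]] or [And [And [Not false]] and [Not false]]] or [And [And [Not not [Not true]]] and [Not false]]]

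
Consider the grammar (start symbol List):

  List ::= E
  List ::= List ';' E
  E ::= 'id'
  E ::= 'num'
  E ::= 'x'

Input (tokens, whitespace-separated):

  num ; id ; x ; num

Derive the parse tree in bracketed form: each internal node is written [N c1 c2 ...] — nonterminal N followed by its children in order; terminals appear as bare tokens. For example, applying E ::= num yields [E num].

[List [List [List [List [E num]] ; [E id]] ; [E x]] ; [E num]]

List
List ; E
List ; E ; E
List ; E ; E ; E
E ; E ; E ; E
num ; E ; E ; E
num ; id ; E ; E
num ; id ; x ; E
num ; id ; x ; num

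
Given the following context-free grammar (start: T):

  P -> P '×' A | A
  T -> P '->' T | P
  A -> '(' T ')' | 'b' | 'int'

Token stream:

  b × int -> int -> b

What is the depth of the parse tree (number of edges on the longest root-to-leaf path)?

[T [P [P [A b]] × [A int]] -> [T [P [A int]] -> [T [P [A b]]]]]

5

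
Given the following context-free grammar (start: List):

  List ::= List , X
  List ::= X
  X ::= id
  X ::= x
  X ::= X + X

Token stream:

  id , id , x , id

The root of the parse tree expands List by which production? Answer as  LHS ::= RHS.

List ::= List , X

[List [List [List [List [X id]] , [X id]] , [X x]] , [X id]]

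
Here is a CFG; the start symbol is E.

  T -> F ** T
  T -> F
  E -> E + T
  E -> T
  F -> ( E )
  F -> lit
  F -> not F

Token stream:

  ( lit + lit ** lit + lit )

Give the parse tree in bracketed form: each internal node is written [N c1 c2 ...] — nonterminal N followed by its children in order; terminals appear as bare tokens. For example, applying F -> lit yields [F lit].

[E [T [F ( [E [E [E [T [F lit]]] + [T [F lit] ** [T [F lit]]]] + [T [F lit]]] )]]]

E
T
F
( E )
( E + T )
( E + T + T )
( T + T + T )
( F + T + T )
( lit + T + T )
( lit + F ** T + T )
( lit + lit ** T + T )
( lit + lit ** F + T )
( lit + lit ** lit + T )
( lit + lit ** lit + F )
( lit + lit ** lit + lit )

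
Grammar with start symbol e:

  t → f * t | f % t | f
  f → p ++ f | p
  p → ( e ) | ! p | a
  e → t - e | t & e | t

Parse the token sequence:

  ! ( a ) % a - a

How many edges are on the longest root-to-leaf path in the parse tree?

[e [t [f [p ! [p ( [e [t [f [p a]]]] )]]] % [t [f [p a]]]] - [e [t [f [p a]]]]]

9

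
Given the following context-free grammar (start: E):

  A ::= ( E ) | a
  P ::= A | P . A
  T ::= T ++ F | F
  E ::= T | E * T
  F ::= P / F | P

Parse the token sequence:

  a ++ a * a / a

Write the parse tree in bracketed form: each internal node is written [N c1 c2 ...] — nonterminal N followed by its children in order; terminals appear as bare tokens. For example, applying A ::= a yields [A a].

E
E * T
T * T
T ++ F * T
F ++ F * T
P ++ F * T
A ++ F * T
a ++ F * T
a ++ P * T
a ++ A * T
a ++ a * T
a ++ a * F
a ++ a * P / F
a ++ a * A / F
a ++ a * a / F
a ++ a * a / P
a ++ a * a / A
a ++ a * a / a

[E [E [T [T [F [P [A a]]]] ++ [F [P [A a]]]]] * [T [F [P [A a]] / [F [P [A a]]]]]]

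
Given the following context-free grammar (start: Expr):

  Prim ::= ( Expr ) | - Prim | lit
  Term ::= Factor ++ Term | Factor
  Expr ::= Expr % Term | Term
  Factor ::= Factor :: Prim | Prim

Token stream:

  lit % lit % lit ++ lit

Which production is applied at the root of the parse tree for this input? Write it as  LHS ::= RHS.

Expr ::= Expr % Term

[Expr [Expr [Expr [Term [Factor [Prim lit]]]] % [Term [Factor [Prim lit]]]] % [Term [Factor [Prim lit]] ++ [Term [Factor [Prim lit]]]]]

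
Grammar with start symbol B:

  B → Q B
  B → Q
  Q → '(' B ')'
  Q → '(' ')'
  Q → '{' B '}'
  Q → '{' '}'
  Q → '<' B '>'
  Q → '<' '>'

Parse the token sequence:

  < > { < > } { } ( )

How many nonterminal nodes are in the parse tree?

10

[B [Q < >] [B [Q { [B [Q < >]] }] [B [Q { }] [B [Q ( )]]]]]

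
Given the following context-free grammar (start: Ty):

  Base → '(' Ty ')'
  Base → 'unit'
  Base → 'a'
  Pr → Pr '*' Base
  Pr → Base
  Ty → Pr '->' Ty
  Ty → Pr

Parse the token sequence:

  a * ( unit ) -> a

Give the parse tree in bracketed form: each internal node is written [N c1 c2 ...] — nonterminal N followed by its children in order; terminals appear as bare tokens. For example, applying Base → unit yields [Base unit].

[Ty [Pr [Pr [Base a]] * [Base ( [Ty [Pr [Base unit]]] )]] -> [Ty [Pr [Base a]]]]

Ty
Pr -> Ty
Pr * Base -> Ty
Base * Base -> Ty
a * Base -> Ty
a * ( Ty ) -> Ty
a * ( Pr ) -> Ty
a * ( Base ) -> Ty
a * ( unit ) -> Ty
a * ( unit ) -> Pr
a * ( unit ) -> Base
a * ( unit ) -> a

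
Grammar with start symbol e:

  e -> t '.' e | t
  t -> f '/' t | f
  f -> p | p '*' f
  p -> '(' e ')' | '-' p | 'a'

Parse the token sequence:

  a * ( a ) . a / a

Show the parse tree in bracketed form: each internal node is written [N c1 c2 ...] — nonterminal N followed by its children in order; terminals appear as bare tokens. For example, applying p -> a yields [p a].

[e [t [f [p a] * [f [p ( [e [t [f [p a]]]] )]]]] . [e [t [f [p a]] / [t [f [p a]]]]]]

e
t . e
f . e
p * f . e
a * f . e
a * p . e
a * ( e ) . e
a * ( t ) . e
a * ( f ) . e
a * ( p ) . e
a * ( a ) . e
a * ( a ) . t
a * ( a ) . f / t
a * ( a ) . p / t
a * ( a ) . a / t
a * ( a ) . a / f
a * ( a ) . a / p
a * ( a ) . a / a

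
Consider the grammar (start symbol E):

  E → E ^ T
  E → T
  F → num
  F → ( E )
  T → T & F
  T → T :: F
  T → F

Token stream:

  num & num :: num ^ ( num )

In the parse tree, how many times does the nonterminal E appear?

3

[E [E [T [T [T [F num]] & [F num]] :: [F num]]] ^ [T [F ( [E [T [F num]]] )]]]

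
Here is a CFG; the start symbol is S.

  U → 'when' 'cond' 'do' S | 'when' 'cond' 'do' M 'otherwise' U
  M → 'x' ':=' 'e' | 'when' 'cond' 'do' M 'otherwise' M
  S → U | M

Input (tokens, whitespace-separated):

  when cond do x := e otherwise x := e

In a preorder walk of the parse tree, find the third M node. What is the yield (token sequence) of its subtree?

[S [M when cond do [M x := e] otherwise [M x := e]]]

x := e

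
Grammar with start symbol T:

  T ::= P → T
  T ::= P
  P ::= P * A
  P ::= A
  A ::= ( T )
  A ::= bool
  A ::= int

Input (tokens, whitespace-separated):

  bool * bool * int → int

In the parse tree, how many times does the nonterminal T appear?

[T [P [P [P [A bool]] * [A bool]] * [A int]] → [T [P [A int]]]]

2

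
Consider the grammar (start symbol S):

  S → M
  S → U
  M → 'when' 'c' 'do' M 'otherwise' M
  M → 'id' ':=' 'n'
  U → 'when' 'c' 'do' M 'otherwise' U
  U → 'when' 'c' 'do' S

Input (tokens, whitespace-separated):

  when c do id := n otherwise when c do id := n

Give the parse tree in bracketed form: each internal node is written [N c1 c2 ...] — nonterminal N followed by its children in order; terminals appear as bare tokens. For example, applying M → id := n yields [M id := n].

S
U
when c do M otherwise U
when c do id := n otherwise U
when c do id := n otherwise when c do S
when c do id := n otherwise when c do M
when c do id := n otherwise when c do id := n

[S [U when c do [M id := n] otherwise [U when c do [S [M id := n]]]]]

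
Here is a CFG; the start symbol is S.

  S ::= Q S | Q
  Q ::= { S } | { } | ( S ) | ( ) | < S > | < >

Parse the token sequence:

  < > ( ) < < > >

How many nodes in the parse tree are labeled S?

4

[S [Q < >] [S [Q ( )] [S [Q < [S [Q < >]] >]]]]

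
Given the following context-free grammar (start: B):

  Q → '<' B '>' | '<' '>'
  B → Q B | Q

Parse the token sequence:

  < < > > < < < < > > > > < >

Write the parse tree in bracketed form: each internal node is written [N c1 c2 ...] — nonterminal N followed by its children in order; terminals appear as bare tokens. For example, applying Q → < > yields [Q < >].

[B [Q < [B [Q < >]] >] [B [Q < [B [Q < [B [Q < [B [Q < >]] >]] >]] >] [B [Q < >]]]]

B
Q B
< B > B
< Q > B
< < > > B
< < > > Q B
< < > > < B > B
< < > > < Q > B
< < > > < < B > > B
< < > > < < Q > > B
< < > > < < < B > > > B
< < > > < < < Q > > > B
< < > > < < < < > > > > B
< < > > < < < < > > > > Q
< < > > < < < < > > > > < >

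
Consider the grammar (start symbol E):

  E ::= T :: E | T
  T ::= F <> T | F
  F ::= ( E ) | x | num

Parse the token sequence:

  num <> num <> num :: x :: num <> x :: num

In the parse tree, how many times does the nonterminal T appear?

[E [T [F num] <> [T [F num] <> [T [F num]]]] :: [E [T [F x]] :: [E [T [F num] <> [T [F x]]] :: [E [T [F num]]]]]]

7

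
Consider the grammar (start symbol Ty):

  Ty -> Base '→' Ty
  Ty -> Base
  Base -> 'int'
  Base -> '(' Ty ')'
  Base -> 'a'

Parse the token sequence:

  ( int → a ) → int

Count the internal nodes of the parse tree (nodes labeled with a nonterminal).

[Ty [Base ( [Ty [Base int] → [Ty [Base a]]] )] → [Ty [Base int]]]

8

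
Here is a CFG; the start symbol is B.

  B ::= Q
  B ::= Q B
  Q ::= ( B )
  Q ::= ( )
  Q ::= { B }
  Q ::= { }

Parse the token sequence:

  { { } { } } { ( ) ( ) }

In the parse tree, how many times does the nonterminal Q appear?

6

[B [Q { [B [Q { }] [B [Q { }]]] }] [B [Q { [B [Q ( )] [B [Q ( )]]] }]]]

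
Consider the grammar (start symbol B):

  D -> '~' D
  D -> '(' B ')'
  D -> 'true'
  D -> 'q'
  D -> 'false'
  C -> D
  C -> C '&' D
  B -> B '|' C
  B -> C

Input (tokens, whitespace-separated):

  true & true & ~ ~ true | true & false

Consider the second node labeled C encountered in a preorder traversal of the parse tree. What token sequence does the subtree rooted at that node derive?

true & true

[B [B [C [C [C [D true]] & [D true]] & [D ~ [D ~ [D true]]]]] | [C [C [D true]] & [D false]]]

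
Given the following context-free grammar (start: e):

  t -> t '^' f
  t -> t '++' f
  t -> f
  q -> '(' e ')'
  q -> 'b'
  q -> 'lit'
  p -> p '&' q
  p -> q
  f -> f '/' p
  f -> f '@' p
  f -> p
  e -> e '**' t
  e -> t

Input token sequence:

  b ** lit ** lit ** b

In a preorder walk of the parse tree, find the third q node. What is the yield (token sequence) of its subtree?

[e [e [e [e [t [f [p [q b]]]]] ** [t [f [p [q lit]]]]] ** [t [f [p [q lit]]]]] ** [t [f [p [q b]]]]]

lit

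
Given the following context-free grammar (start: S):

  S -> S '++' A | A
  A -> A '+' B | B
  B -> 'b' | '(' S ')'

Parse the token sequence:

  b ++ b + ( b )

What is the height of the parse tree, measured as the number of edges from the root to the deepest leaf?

6

[S [S [A [B b]]] ++ [A [A [B b]] + [B ( [S [A [B b]]] )]]]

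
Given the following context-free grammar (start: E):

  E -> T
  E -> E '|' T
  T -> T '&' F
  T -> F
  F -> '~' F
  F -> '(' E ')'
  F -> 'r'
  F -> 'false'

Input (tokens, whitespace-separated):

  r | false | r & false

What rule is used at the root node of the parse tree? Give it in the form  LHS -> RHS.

[E [E [E [T [F r]]] | [T [F false]]] | [T [T [F r]] & [F false]]]

E -> E '|' T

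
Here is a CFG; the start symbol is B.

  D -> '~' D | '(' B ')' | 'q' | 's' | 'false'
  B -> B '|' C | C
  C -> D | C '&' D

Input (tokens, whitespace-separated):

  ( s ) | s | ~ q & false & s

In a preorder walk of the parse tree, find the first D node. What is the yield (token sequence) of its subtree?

[B [B [B [C [D ( [B [C [D s]]] )]]] | [C [D s]]] | [C [C [C [D ~ [D q]]] & [D false]] & [D s]]]

( s )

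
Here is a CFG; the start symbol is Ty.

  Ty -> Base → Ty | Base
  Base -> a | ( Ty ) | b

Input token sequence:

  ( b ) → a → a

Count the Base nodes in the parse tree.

4

[Ty [Base ( [Ty [Base b]] )] → [Ty [Base a] → [Ty [Base a]]]]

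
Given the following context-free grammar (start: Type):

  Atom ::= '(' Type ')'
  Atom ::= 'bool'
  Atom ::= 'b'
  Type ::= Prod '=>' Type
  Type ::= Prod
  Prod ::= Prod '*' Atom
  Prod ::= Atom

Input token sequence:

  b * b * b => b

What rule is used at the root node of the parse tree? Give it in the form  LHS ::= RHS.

Type ::= Prod '=>' Type

[Type [Prod [Prod [Prod [Atom b]] * [Atom b]] * [Atom b]] => [Type [Prod [Atom b]]]]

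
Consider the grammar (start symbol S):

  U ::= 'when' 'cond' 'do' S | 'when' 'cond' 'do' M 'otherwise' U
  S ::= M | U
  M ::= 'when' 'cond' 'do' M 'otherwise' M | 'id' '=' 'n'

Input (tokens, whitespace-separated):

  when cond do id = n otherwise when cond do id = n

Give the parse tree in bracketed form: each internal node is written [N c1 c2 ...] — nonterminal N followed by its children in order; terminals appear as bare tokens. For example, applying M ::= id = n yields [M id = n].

[S [U when cond do [M id = n] otherwise [U when cond do [S [M id = n]]]]]

S
U
when cond do M otherwise U
when cond do id = n otherwise U
when cond do id = n otherwise when cond do S
when cond do id = n otherwise when cond do M
when cond do id = n otherwise when cond do id = n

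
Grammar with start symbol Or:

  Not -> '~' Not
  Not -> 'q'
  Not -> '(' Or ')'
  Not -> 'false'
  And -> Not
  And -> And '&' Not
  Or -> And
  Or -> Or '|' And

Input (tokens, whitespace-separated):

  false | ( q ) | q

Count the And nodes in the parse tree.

[Or [Or [Or [And [Not false]]] | [And [Not ( [Or [And [Not q]]] )]]] | [And [Not q]]]

4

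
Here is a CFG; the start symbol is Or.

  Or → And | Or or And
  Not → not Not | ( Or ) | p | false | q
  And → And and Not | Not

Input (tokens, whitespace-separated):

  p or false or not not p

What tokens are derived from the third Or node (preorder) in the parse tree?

p

[Or [Or [Or [And [Not p]]] or [And [Not false]]] or [And [Not not [Not not [Not p]]]]]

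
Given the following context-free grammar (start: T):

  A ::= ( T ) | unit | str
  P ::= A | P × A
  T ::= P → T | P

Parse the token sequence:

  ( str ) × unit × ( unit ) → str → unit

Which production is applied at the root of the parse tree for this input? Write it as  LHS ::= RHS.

T ::= P → T

[T [P [P [P [A ( [T [P [A str]]] )]] × [A unit]] × [A ( [T [P [A unit]]] )]] → [T [P [A str]] → [T [P [A unit]]]]]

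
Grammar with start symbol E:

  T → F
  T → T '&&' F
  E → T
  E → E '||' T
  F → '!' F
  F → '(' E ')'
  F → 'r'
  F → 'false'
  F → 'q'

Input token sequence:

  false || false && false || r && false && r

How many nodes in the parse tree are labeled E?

[E [E [E [T [F false]]] || [T [T [F false]] && [F false]]] || [T [T [T [F r]] && [F false]] && [F r]]]

3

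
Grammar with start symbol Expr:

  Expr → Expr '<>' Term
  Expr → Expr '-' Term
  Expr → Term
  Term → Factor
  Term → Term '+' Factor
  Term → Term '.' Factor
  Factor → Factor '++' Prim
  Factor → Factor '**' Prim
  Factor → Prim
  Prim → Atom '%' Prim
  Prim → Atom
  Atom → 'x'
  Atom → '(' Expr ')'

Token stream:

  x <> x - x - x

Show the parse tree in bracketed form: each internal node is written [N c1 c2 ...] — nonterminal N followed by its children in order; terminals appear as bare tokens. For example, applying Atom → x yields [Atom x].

Expr
Expr - Term
Expr - Term - Term
Expr <> Term - Term - Term
Term <> Term - Term - Term
Factor <> Term - Term - Term
Prim <> Term - Term - Term
Atom <> Term - Term - Term
x <> Term - Term - Term
x <> Factor - Term - Term
x <> Prim - Term - Term
x <> Atom - Term - Term
x <> x - Term - Term
x <> x - Factor - Term
x <> x - Prim - Term
x <> x - Atom - Term
x <> x - x - Term
x <> x - x - Factor
x <> x - x - Prim
x <> x - x - Atom
x <> x - x - x

[Expr [Expr [Expr [Expr [Term [Factor [Prim [Atom x]]]]] <> [Term [Factor [Prim [Atom x]]]]] - [Term [Factor [Prim [Atom x]]]]] - [Term [Factor [Prim [Atom x]]]]]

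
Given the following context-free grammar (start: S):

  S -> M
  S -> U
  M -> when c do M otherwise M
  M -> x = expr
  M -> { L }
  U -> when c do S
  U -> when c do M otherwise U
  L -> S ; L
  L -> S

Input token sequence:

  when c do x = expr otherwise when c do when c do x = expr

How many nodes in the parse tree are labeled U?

3

[S [U when c do [M x = expr] otherwise [U when c do [S [U when c do [S [M x = expr]]]]]]]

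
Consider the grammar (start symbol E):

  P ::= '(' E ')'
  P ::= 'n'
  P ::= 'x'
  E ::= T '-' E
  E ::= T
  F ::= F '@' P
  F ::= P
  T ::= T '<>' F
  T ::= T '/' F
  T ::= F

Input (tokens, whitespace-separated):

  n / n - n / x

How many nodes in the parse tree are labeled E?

[E [T [T [F [P n]]] / [F [P n]]] - [E [T [T [F [P n]]] / [F [P x]]]]]

2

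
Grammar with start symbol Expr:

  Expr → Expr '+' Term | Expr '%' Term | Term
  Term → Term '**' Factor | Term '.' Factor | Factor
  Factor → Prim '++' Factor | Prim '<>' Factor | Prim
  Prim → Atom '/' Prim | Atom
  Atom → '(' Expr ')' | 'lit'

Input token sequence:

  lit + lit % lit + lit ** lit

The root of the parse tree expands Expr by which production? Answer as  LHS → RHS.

Expr → Expr '+' Term

[Expr [Expr [Expr [Expr [Term [Factor [Prim [Atom lit]]]]] + [Term [Factor [Prim [Atom lit]]]]] % [Term [Factor [Prim [Atom lit]]]]] + [Term [Term [Factor [Prim [Atom lit]]]] ** [Factor [Prim [Atom lit]]]]]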